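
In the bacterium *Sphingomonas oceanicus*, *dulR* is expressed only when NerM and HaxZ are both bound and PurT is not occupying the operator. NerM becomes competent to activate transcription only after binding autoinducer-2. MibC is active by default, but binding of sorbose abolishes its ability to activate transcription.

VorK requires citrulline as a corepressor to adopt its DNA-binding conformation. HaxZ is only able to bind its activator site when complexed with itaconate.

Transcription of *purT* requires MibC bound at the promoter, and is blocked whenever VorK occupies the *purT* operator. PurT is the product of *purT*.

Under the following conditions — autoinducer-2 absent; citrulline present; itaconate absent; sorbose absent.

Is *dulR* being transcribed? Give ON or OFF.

OFF

Citrulline is present, so VorK is active.
Sorbose is absent, so MibC is active.
With repressor VorK bound, *purT* is not transcribed.
So PurT is not produced.
Autoinducer-2 is absent, so NerM is inactive.
Itaconate is absent, so HaxZ is inactive.
Required activator NerM is absent, so *dulR* is not transcribed.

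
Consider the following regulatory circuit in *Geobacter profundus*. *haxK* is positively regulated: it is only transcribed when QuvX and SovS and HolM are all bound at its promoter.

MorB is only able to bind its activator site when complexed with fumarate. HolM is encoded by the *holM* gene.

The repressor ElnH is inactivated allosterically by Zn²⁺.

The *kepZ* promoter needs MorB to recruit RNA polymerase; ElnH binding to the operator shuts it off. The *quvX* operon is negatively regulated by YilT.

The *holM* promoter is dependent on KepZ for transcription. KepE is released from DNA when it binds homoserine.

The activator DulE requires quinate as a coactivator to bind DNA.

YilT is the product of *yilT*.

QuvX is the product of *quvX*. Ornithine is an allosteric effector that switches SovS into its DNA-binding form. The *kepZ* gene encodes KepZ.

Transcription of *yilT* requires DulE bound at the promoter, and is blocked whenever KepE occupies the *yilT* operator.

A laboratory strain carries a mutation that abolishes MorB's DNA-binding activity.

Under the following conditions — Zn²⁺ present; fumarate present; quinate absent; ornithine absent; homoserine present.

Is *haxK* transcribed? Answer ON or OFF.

OFF

Homoserine is present, so KepE is inactive.
Quinate is absent, so DulE is inactive.
Required activator DulE is absent, so *yilT* is not transcribed.
So YilT is not produced.
With no repressor bound, *quvX* is transcribed.
So QuvX is produced and active.
Ornithine is absent, so SovS is inactive.
MorB is non-functional in this strain, so it has no effect.
Zn²⁺ is present, so ElnH is inactive.
Required activator MorB is absent, so *kepZ* is not transcribed.
So KepZ is not produced.
Required activator KepZ is absent, so *holM* is not transcribed.
So HolM is not produced.
Required activator SovS is absent, so *haxK* is not transcribed.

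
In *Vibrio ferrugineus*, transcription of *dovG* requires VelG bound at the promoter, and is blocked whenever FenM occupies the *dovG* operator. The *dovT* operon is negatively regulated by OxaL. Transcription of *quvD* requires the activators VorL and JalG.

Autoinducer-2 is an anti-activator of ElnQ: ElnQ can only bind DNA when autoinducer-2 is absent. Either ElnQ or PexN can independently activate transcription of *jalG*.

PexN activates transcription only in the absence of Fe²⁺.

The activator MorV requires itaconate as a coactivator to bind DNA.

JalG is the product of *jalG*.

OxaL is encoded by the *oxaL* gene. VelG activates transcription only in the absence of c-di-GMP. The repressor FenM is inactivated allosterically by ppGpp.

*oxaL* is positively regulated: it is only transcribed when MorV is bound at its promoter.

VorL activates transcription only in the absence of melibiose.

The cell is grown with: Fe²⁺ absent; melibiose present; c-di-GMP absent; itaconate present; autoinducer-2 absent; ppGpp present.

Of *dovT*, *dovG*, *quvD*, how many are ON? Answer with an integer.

1

Itaconate is present, so MorV is active.
No repressor is bound and MorV is active, so *oxaL* is transcribed.
So OxaL is produced and active.
With repressor OxaL bound, *dovT* is not transcribed.
→ *dovT* is OFF.
c-di-GMP is absent, so VelG is active.
ppGpp is present, so FenM is inactive.
No repressor is bound and VelG is active, so *dovG* is transcribed.
→ *dovG* is ON.
Melibiose is present, so VorL is inactive.
Autoinducer-2 is absent, so ElnQ is active.
Fe²⁺ is absent, so PexN is active.
Activator ElnQ is present, so *jalG* is transcribed.
So JalG is produced and active.
Required activator VorL is absent, so *quvD* is not transcribed.
→ *quvD* is OFF.
1 of the 3 genes is transcribed.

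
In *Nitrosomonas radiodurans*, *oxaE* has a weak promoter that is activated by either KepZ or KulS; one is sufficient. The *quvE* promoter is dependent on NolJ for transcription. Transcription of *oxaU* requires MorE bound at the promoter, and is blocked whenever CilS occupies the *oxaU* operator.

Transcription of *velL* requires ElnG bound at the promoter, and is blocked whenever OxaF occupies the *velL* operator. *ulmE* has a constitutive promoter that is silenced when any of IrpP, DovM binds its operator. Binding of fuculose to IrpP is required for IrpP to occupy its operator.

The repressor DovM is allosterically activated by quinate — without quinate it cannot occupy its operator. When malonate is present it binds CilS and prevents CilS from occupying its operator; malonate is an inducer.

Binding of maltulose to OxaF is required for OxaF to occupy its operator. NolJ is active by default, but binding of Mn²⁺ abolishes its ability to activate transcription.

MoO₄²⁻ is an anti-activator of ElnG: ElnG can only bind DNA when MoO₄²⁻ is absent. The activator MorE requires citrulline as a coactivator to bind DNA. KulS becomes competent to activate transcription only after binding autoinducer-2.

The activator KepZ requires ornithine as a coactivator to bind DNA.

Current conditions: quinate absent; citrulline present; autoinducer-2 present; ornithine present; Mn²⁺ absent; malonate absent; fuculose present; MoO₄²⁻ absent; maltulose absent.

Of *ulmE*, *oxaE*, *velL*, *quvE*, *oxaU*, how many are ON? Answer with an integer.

3

Fuculose is present, so IrpP is active.
Quinate is absent, so DovM is inactive.
With repressor IrpP bound, *ulmE* is not transcribed.
→ *ulmE* is OFF.
Ornithine is present, so KepZ is active.
Autoinducer-2 is present, so KulS is active.
Activator KepZ is present, so *oxaE* is transcribed.
→ *oxaE* is ON.
MoO₄²⁻ is absent, so ElnG is active.
Maltulose is absent, so OxaF is inactive.
No repressor is bound and ElnG is active, so *velL* is transcribed.
→ *velL* is ON.
Mn²⁺ is absent, so NolJ is active.
No repressor is bound and NolJ is active, so *quvE* is transcribed.
→ *quvE* is ON.
Citrulline is present, so MorE is active.
Malonate is absent, so CilS is active.
With repressor CilS bound, *oxaU* is not transcribed.
→ *oxaU* is OFF.
3 of the 5 genes are transcribed.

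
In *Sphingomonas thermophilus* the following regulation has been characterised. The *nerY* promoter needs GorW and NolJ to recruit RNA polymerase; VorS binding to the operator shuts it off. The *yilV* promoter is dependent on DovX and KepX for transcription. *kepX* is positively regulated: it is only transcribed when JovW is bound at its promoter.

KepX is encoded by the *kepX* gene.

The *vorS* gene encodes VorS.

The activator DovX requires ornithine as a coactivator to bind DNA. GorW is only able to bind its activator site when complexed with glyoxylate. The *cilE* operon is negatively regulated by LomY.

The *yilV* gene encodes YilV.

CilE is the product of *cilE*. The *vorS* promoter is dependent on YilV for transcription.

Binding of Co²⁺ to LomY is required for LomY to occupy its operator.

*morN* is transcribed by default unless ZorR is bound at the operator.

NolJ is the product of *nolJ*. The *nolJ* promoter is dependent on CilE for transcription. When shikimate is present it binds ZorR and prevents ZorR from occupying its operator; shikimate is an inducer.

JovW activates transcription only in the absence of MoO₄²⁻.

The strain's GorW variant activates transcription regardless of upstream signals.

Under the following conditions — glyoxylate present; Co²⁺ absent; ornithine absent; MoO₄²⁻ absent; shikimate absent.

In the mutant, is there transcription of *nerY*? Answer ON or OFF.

ON

GorW is constitutively active in this strain.
Co²⁺ is absent, so LomY is inactive.
With no repressor bound, *cilE* is transcribed.
So CilE is produced and active.
No repressor is bound and CilE is active, so *nolJ* is transcribed.
So NolJ is produced and active.
Ornithine is absent, so DovX is inactive.
MoO₄²⁻ is absent, so JovW is active.
No repressor is bound and JovW is active, so *kepX* is transcribed.
So KepX is produced and active.
Required activator DovX is absent, so *yilV* is not transcribed.
So YilV is not produced.
Required activator YilV is absent, so *vorS* is not transcribed.
So VorS is not produced.
No repressor is bound and GorW and NolJ are active, so *nerY* is transcribed.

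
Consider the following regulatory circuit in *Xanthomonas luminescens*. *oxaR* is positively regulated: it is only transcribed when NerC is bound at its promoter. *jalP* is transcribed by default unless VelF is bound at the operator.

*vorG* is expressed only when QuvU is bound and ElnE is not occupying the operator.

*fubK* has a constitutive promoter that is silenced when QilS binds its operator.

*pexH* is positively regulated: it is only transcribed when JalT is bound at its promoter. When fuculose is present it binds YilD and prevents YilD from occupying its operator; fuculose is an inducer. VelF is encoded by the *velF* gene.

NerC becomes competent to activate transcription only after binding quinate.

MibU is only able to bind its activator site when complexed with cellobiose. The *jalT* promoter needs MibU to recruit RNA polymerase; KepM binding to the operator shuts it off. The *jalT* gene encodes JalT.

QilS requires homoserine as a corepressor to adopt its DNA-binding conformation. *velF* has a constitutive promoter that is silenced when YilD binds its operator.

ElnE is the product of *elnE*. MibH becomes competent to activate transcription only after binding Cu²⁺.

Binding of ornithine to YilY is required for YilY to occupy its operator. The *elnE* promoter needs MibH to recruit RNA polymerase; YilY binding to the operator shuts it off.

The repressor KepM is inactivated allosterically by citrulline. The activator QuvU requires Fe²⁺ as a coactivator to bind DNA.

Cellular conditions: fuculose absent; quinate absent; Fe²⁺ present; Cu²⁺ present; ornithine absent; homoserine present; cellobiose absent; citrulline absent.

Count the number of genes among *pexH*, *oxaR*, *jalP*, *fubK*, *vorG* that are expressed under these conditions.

Cellobiose is absent, so MibU is inactive.
Citrulline is absent, so KepM is active.
With repressor KepM bound, *jalT* is not transcribed.
So JalT is not produced.
Required activator JalT is absent, so *pexH* is not transcribed.
→ *pexH* is OFF.
Quinate is absent, so NerC is inactive.
Required activator NerC is absent, so *oxaR* is not transcribed.
→ *oxaR* is OFF.
Fuculose is absent, so YilD is active.
With repressor YilD bound, *velF* is not transcribed.
So VelF is not produced.
With no repressor bound, *jalP* is transcribed.
→ *jalP* is ON.
Homoserine is present, so QilS is active.
With repressor QilS bound, *fubK* is not transcribed.
→ *fubK* is OFF.
Ornithine is absent, so YilY is inactive.
Cu²⁺ is present, so MibH is active.
No repressor is bound and MibH is active, so *elnE* is transcribed.
So ElnE is produced and active.
Fe²⁺ is present, so QuvU is active.
With repressor ElnE bound, *vorG* is not transcribed.
→ *vorG* is OFF.
1 of the 5 genes is transcribed.

1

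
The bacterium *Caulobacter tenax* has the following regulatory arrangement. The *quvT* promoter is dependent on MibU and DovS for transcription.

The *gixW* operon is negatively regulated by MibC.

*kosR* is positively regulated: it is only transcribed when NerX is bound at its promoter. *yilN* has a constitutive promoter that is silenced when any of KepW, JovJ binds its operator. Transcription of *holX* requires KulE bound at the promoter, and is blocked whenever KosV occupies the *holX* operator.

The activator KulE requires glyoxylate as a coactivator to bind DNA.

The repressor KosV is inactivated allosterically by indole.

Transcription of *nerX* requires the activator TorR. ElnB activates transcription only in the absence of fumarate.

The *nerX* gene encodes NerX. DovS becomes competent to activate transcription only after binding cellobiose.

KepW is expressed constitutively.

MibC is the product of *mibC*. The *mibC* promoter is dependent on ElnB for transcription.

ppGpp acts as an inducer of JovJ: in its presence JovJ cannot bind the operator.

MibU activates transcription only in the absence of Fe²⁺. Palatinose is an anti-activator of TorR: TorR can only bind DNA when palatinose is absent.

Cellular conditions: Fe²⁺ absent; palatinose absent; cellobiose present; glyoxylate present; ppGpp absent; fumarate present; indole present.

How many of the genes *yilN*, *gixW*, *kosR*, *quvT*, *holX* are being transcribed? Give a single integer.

4

KepW is produced constitutively and is active.
ppGpp is absent, so JovJ is active.
With repressor KepW bound, *yilN* is not transcribed.
→ *yilN* is OFF.
Fumarate is present, so ElnB is inactive.
Required activator ElnB is absent, so *mibC* is not transcribed.
So MibC is not produced.
With no repressor bound, *gixW* is transcribed.
→ *gixW* is ON.
Palatinose is absent, so TorR is active.
No repressor is bound and TorR is active, so *nerX* is transcribed.
So NerX is produced and active.
No repressor is bound and NerX is active, so *kosR* is transcribed.
→ *kosR* is ON.
Fe²⁺ is absent, so MibU is active.
Cellobiose is present, so DovS is active.
No repressor is bound and MibU and DovS are active, so *quvT* is transcribed.
→ *quvT* is ON.
Indole is present, so KosV is inactive.
Glyoxylate is present, so KulE is active.
No repressor is bound and KulE is active, so *holX* is transcribed.
→ *holX* is ON.
4 of the 5 genes are transcribed.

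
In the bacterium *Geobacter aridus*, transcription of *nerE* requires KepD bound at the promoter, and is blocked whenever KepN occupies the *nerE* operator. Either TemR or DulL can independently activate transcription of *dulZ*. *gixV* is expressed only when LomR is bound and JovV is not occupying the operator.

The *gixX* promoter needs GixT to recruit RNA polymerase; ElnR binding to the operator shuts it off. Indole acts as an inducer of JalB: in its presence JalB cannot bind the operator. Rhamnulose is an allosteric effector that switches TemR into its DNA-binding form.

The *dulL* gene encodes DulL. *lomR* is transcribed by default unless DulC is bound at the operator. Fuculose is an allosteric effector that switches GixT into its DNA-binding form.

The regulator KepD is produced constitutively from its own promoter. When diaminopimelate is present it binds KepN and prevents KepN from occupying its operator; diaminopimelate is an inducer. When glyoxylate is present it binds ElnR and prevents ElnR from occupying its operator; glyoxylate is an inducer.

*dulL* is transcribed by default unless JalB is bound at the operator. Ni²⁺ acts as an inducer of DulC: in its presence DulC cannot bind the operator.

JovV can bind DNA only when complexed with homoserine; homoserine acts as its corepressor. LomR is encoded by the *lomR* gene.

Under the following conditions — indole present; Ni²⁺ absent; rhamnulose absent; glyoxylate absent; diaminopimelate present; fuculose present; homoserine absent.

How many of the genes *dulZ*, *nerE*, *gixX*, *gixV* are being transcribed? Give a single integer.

2

Rhamnulose is absent, so TemR is inactive.
Indole is present, so JalB is inactive.
With no repressor bound, *dulL* is transcribed.
So DulL is produced and active.
Activator DulL is present, so *dulZ* is transcribed.
→ *dulZ* is ON.
KepD is produced constitutively and is active.
Diaminopimelate is present, so KepN is inactive.
No repressor is bound and KepD is active, so *nerE* is transcribed.
→ *nerE* is ON.
Fuculose is present, so GixT is active.
Glyoxylate is absent, so ElnR is active.
With repressor ElnR bound, *gixX* is not transcribed.
→ *gixX* is OFF.
Homoserine is absent, so JovV is inactive.
Ni²⁺ is absent, so DulC is active.
With repressor DulC bound, *lomR* is not transcribed.
So LomR is not produced.
Required activator LomR is absent, so *gixV* is not transcribed.
→ *gixV* is OFF.
2 of the 4 genes are transcribed.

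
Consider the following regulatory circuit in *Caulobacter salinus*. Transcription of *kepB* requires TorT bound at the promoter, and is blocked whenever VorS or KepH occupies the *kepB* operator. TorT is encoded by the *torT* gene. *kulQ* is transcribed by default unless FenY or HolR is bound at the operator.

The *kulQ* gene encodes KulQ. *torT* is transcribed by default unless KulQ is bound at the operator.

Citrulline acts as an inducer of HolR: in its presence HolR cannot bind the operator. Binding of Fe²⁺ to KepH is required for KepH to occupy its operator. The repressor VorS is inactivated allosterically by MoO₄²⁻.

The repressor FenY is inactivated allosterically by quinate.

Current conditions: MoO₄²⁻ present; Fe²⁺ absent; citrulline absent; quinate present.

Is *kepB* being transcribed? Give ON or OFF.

ON

Quinate is present, so FenY is inactive.
Citrulline is absent, so HolR is active.
With repressor HolR bound, *kulQ* is not transcribed.
So KulQ is not produced.
With no repressor bound, *torT* is transcribed.
So TorT is produced and active.
MoO₄²⁻ is present, so VorS is inactive.
Fe²⁺ is absent, so KepH is inactive.
No repressor is bound and TorT is active, so *kepB* is transcribed.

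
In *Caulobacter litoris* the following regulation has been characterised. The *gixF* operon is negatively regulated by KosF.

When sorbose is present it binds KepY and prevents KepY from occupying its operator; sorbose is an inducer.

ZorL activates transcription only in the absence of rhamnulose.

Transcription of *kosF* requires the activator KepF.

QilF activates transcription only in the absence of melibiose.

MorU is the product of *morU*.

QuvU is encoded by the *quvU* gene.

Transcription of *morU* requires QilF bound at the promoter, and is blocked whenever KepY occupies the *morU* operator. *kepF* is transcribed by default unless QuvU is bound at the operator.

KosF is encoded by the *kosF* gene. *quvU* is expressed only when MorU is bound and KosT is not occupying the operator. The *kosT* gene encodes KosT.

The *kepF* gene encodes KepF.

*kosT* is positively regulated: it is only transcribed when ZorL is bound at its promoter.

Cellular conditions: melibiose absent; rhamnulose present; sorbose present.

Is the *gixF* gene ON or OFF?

Melibiose is absent, so QilF is active.
Sorbose is present, so KepY is inactive.
No repressor is bound and QilF is active, so *morU* is transcribed.
So MorU is produced and active.
Rhamnulose is present, so ZorL is inactive.
Required activator ZorL is absent, so *kosT* is not transcribed.
So KosT is not produced.
No repressor is bound and MorU is active, so *quvU* is transcribed.
So QuvU is produced and active.
With repressor QuvU bound, *kepF* is not transcribed.
So KepF is not produced.
Required activator KepF is absent, so *kosF* is not transcribed.
So KosF is not produced.
With no repressor bound, *gixF* is transcribed.

ON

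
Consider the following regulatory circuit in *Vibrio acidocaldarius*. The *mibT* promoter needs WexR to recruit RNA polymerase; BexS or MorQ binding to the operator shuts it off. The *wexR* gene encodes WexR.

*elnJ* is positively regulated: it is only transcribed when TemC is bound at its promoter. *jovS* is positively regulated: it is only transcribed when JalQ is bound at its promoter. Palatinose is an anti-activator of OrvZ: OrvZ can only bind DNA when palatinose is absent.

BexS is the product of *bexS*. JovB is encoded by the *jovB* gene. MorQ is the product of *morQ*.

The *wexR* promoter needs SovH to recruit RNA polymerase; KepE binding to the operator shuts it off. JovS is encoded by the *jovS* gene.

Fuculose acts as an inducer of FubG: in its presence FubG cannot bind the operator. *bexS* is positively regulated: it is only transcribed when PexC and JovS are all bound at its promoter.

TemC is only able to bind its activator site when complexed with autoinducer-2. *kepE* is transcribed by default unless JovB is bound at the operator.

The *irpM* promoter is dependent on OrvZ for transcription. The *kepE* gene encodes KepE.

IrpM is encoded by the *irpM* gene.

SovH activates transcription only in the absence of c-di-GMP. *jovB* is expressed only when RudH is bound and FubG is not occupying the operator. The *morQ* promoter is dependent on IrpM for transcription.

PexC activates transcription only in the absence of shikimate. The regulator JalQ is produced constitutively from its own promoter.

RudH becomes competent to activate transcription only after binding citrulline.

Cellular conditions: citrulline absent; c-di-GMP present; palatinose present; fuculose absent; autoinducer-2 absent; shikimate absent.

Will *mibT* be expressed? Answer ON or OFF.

Shikimate is absent, so PexC is active.
JalQ is produced constitutively and is active.
No repressor is bound and JalQ is active, so *jovS* is transcribed.
So JovS is produced and active.
No repressor is bound and PexC and JovS are active, so *bexS* is transcribed.
So BexS is produced and active.
c-di-GMP is present, so SovH is inactive.
Citrulline is absent, so RudH is inactive.
Fuculose is absent, so FubG is active.
With repressor FubG bound, *jovB* is not transcribed.
So JovB is not produced.
With no repressor bound, *kepE* is transcribed.
So KepE is produced and active.
With repressor KepE bound, *wexR* is not transcribed.
So WexR is not produced.
Palatinose is present, so OrvZ is inactive.
Required activator OrvZ is absent, so *irpM* is not transcribed.
So IrpM is not produced.
Required activator IrpM is absent, so *morQ* is not transcribed.
So MorQ is not produced.
With repressor BexS bound, *mibT* is not transcribed.

OFF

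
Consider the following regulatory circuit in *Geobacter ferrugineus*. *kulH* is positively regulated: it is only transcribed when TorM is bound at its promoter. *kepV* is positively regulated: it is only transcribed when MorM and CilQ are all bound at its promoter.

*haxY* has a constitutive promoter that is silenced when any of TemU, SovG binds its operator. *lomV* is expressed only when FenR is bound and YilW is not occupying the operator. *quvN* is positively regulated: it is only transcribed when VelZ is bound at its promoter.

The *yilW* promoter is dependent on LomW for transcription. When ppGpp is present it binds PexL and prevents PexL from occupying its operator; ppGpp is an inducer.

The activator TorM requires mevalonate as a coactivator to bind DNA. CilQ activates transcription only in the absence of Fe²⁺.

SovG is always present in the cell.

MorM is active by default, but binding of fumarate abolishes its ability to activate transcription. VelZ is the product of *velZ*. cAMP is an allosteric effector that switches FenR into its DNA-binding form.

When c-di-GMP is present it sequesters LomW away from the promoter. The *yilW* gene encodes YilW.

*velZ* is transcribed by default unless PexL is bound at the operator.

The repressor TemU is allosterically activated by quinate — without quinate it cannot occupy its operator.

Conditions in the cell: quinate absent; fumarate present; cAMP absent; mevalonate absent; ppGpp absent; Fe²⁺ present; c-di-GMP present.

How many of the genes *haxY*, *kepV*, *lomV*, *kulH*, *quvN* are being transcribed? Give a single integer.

0

Quinate is absent, so TemU is inactive.
SovG is produced constitutively and is active.
With repressor SovG bound, *haxY* is not transcribed.
→ *haxY* is OFF.
Fumarate is present, so MorM is inactive.
Fe²⁺ is present, so CilQ is inactive.
Required activator MorM is absent, so *kepV* is not transcribed.
→ *kepV* is OFF.
cAMP is absent, so FenR is inactive.
c-di-GMP is present, so LomW is inactive.
Required activator LomW is absent, so *yilW* is not transcribed.
So YilW is not produced.
Required activator FenR is absent, so *lomV* is not transcribed.
→ *lomV* is OFF.
Mevalonate is absent, so TorM is inactive.
Required activator TorM is absent, so *kulH* is not transcribed.
→ *kulH* is OFF.
ppGpp is absent, so PexL is active.
With repressor PexL bound, *velZ* is not transcribed.
So VelZ is not produced.
Required activator VelZ is absent, so *quvN* is not transcribed.
→ *quvN* is OFF.
0 of the 5 genes are transcribed.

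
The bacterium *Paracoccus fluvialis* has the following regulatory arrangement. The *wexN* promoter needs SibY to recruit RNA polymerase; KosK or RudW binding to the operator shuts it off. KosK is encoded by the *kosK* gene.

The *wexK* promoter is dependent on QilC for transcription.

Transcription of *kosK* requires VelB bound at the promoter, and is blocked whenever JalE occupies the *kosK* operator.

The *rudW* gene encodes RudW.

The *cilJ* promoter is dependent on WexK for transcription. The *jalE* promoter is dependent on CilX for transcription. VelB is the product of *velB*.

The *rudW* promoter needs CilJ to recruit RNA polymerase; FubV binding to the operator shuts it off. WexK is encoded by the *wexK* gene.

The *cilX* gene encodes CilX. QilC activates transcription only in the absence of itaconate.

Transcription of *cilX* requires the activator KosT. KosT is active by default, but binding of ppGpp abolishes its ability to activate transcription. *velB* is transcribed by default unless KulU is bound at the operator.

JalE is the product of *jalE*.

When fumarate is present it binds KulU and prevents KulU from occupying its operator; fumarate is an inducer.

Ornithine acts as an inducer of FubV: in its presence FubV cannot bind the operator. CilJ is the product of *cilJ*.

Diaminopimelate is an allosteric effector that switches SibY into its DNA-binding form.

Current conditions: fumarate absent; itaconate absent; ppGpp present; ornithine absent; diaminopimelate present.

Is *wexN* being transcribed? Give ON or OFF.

ON

Fumarate is absent, so KulU is active.
With repressor KulU bound, *velB* is not transcribed.
So VelB is not produced.
ppGpp is present, so KosT is inactive.
Required activator KosT is absent, so *cilX* is not transcribed.
So CilX is not produced.
Required activator CilX is absent, so *jalE* is not transcribed.
So JalE is not produced.
Required activator VelB is absent, so *kosK* is not transcribed.
So KosK is not produced.
Diaminopimelate is present, so SibY is active.
Itaconate is absent, so QilC is active.
No repressor is bound and QilC is active, so *wexK* is transcribed.
So WexK is produced and active.
No repressor is bound and WexK is active, so *cilJ* is transcribed.
So CilJ is produced and active.
Ornithine is absent, so FubV is active.
With repressor FubV bound, *rudW* is not transcribed.
So RudW is not produced.
No repressor is bound and SibY is active, so *wexN* is transcribed.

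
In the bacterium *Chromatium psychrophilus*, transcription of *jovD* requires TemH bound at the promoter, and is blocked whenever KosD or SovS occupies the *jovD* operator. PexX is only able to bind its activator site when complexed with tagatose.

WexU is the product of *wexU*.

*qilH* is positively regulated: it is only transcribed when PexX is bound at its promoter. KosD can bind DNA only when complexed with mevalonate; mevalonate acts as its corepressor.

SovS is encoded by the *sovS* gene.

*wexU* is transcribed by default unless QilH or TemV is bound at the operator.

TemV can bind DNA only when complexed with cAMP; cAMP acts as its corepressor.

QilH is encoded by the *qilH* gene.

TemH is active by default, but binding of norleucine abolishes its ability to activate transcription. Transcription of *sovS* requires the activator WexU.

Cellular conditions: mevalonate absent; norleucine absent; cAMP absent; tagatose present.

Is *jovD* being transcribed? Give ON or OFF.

ON

Norleucine is absent, so TemH is active.
Mevalonate is absent, so KosD is inactive.
Tagatose is present, so PexX is active.
No repressor is bound and PexX is active, so *qilH* is transcribed.
So QilH is produced and active.
cAMP is absent, so TemV is inactive.
With repressor QilH bound, *wexU* is not transcribed.
So WexU is not produced.
Required activator WexU is absent, so *sovS* is not transcribed.
So SovS is not produced.
No repressor is bound and TemH is active, so *jovD* is transcribed.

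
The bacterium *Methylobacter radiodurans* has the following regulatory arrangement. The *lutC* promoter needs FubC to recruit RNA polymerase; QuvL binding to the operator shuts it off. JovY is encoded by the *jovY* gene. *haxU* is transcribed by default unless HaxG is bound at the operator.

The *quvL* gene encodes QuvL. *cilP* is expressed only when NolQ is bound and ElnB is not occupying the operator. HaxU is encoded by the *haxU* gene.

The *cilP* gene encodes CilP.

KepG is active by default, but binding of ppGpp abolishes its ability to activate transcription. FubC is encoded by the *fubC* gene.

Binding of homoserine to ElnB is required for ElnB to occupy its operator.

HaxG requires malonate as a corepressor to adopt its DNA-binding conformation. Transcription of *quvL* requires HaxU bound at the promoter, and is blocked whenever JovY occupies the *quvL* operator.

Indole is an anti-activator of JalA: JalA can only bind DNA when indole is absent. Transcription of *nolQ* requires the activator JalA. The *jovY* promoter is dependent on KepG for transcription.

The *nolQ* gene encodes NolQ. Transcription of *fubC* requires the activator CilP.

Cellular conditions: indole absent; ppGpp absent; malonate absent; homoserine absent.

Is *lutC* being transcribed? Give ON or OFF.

Malonate is absent, so HaxG is inactive.
With no repressor bound, *haxU* is transcribed.
So HaxU is produced and active.
ppGpp is absent, so KepG is active.
No repressor is bound and KepG is active, so *jovY* is transcribed.
So JovY is produced and active.
With repressor JovY bound, *quvL* is not transcribed.
So QuvL is not produced.
Homoserine is absent, so ElnB is inactive.
Indole is absent, so JalA is active.
No repressor is bound and JalA is active, so *nolQ* is transcribed.
So NolQ is produced and active.
No repressor is bound and NolQ is active, so *cilP* is transcribed.
So CilP is produced and active.
No repressor is bound and CilP is active, so *fubC* is transcribed.
So FubC is produced and active.
No repressor is bound and FubC is active, so *lutC* is transcribed.

ON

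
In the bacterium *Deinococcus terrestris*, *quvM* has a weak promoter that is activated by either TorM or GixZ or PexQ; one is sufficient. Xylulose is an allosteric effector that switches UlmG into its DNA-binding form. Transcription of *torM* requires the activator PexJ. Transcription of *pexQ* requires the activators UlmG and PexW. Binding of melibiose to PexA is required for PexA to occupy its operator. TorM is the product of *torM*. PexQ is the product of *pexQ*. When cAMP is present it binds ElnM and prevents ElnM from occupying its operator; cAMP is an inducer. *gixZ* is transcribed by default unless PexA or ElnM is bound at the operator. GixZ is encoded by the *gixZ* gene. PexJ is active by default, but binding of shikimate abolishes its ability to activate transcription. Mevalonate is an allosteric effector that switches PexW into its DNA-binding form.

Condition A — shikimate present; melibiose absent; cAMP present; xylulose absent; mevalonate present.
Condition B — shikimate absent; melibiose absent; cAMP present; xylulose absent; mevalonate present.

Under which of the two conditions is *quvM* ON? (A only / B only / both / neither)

both

Condition A:
Shikimate is present, so PexJ is inactive.
Required activator PexJ is absent, so *torM* is not transcribed.
So TorM is not produced.
Melibiose is absent, so PexA is inactive.
cAMP is present, so ElnM is inactive.
With no repressor bound, *gixZ* is transcribed.
So GixZ is produced and active.
Xylulose is absent, so UlmG is inactive.
Mevalonate is present, so PexW is active.
Required activator UlmG is absent, so *pexQ* is not transcribed.
So PexQ is not produced.
Activator GixZ is present, so *quvM* is transcribed.
→ *quvM* is ON in A.
Condition B:
Shikimate is absent, so PexJ is active.
No repressor is bound and PexJ is active, so *torM* is transcribed.
So TorM is produced and active.
Melibiose is absent, so PexA is inactive.
cAMP is present, so ElnM is inactive.
With no repressor bound, *gixZ* is transcribed.
So GixZ is produced and active.
Xylulose is absent, so UlmG is inactive.
Mevalonate is present, so PexW is active.
Required activator UlmG is absent, so *pexQ* is not transcribed.
So PexQ is not produced.
Activator TorM is present, so *quvM* is transcribed.
→ *quvM* is ON in B.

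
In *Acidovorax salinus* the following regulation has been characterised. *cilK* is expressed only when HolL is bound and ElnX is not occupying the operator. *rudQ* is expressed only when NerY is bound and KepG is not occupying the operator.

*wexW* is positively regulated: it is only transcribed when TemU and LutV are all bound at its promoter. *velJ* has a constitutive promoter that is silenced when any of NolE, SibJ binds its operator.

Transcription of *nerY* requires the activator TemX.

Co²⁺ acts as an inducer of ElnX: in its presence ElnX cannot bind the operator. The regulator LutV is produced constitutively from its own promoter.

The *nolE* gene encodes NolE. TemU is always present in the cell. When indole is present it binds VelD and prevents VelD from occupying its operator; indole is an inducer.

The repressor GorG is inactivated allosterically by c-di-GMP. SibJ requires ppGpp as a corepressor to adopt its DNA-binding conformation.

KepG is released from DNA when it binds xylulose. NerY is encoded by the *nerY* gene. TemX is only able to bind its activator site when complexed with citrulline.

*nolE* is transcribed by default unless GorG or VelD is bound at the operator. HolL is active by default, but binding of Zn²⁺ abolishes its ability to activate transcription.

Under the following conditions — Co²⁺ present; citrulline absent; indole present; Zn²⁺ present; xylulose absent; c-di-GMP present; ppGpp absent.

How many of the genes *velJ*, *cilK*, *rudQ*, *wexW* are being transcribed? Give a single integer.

c-di-GMP is present, so GorG is inactive.
Indole is present, so VelD is inactive.
With no repressor bound, *nolE* is transcribed.
So NolE is produced and active.
ppGpp is absent, so SibJ is inactive.
With repressor NolE bound, *velJ* is not transcribed.
→ *velJ* is OFF.
Zn²⁺ is present, so HolL is inactive.
Co²⁺ is present, so ElnX is inactive.
Required activator HolL is absent, so *cilK* is not transcribed.
→ *cilK* is OFF.
Citrulline is absent, so TemX is inactive.
Required activator TemX is absent, so *nerY* is not transcribed.
So NerY is not produced.
Xylulose is absent, so KepG is active.
With repressor KepG bound, *rudQ* is not transcribed.
→ *rudQ* is OFF.
TemU is produced constitutively and is active.
LutV is produced constitutively and is active.
No repressor is bound and TemU and LutV are active, so *wexW* is transcribed.
→ *wexW* is ON.
1 of the 4 genes is transcribed.

1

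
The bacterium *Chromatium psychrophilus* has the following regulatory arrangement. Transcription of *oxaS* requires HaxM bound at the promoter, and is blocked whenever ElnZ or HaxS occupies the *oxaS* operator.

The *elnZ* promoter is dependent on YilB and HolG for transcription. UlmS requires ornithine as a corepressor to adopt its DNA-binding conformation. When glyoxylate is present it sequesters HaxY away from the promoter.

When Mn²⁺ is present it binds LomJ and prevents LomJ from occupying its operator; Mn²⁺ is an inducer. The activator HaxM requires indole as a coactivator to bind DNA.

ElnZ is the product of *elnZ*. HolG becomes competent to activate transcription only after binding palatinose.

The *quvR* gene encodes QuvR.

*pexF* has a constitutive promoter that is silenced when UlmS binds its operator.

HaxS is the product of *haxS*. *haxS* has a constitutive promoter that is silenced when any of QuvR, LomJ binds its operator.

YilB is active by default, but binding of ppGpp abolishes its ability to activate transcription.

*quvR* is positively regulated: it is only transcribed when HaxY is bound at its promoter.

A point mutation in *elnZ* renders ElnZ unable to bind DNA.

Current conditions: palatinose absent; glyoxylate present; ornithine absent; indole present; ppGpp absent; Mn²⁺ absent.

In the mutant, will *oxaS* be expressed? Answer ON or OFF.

ElnZ is non-functional in this strain, so it has no effect.
Glyoxylate is present, so HaxY is inactive.
Required activator HaxY is absent, so *quvR* is not transcribed.
So QuvR is not produced.
Mn²⁺ is absent, so LomJ is active.
With repressor LomJ bound, *haxS* is not transcribed.
So HaxS is not produced.
Indole is present, so HaxM is active.
No repressor is bound and HaxM is active, so *oxaS* is transcribed.

ON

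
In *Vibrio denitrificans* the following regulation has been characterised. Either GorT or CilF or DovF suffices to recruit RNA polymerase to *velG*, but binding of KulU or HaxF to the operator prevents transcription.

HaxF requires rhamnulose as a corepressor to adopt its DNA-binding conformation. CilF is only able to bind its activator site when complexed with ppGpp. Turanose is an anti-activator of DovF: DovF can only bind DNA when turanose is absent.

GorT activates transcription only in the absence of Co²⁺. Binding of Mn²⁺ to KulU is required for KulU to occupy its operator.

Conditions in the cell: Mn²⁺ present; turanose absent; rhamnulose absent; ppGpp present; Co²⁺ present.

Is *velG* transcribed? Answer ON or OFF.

Co²⁺ is present, so GorT is inactive.
Mn²⁺ is present, so KulU is active.
Rhamnulose is absent, so HaxF is inactive.
ppGpp is present, so CilF is active.
Turanose is absent, so DovF is active.
With repressor KulU bound, *velG* is not transcribed.

OFF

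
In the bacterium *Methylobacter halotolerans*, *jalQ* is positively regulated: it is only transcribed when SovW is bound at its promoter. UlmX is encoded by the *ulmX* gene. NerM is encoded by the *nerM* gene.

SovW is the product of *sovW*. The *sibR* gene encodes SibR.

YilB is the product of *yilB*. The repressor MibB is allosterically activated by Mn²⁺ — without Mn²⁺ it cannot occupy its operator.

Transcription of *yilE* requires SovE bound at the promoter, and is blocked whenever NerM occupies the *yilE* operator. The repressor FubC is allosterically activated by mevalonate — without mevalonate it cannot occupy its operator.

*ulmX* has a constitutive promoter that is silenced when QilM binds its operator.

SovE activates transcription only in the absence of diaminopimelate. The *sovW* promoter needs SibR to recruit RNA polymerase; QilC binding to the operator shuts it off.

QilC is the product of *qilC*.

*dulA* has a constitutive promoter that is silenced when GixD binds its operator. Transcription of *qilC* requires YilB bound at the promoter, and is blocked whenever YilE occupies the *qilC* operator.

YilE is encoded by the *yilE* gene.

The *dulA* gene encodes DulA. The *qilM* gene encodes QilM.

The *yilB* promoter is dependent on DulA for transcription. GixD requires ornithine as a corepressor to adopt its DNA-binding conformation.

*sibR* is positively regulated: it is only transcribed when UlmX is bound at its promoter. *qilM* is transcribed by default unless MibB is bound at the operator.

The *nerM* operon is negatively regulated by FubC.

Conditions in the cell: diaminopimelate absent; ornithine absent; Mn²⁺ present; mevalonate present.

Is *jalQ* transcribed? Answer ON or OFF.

Mevalonate is present, so FubC is active.
With repressor FubC bound, *nerM* is not transcribed.
So NerM is not produced.
Diaminopimelate is absent, so SovE is active.
No repressor is bound and SovE is active, so *yilE* is transcribed.
So YilE is produced and active.
Ornithine is absent, so GixD is inactive.
With no repressor bound, *dulA* is transcribed.
So DulA is produced and active.
No repressor is bound and DulA is active, so *yilB* is transcribed.
So YilB is produced and active.
With repressor YilE bound, *qilC* is not transcribed.
So QilC is not produced.
Mn²⁺ is present, so MibB is active.
With repressor MibB bound, *qilM* is not transcribed.
So QilM is not produced.
With no repressor bound, *ulmX* is transcribed.
So UlmX is produced and active.
No repressor is bound and UlmX is active, so *sibR* is transcribed.
So SibR is produced and active.
No repressor is bound and SibR is active, so *sovW* is transcribed.
So SovW is produced and active.
No repressor is bound and SovW is active, so *jalQ* is transcribed.

ON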